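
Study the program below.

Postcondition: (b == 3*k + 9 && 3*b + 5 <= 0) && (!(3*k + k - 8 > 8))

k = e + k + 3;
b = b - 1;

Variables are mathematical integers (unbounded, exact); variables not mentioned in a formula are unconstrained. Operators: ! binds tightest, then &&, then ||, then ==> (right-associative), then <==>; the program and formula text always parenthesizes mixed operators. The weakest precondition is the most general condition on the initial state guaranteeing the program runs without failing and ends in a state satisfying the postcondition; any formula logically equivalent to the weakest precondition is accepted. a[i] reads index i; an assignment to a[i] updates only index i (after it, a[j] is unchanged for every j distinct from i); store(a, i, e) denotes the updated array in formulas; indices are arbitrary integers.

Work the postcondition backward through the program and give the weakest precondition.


Working backward. After the program, the postcondition (b == 3*k + 9 && 3*b + 5 <= 0) && (!(3*k + k - 8 > 8)) must hold; in canonical form it is b == 3*k + 9 && 3*b <= -5 && (!(4*k > 16)).
Before b := b - 1: b == 3*k + 10 && 3*b <= -2 && (!(4*k > 16))
Before k := e + k + 3: b == 3*e + 3*k + 19 && 3*b <= -2 && (!(4*e + 4*k > 4))
Answer: WP = b == 3*e + 3*k + 19 && 3*b <= -2 && (!(4*e + 4*k > 4))


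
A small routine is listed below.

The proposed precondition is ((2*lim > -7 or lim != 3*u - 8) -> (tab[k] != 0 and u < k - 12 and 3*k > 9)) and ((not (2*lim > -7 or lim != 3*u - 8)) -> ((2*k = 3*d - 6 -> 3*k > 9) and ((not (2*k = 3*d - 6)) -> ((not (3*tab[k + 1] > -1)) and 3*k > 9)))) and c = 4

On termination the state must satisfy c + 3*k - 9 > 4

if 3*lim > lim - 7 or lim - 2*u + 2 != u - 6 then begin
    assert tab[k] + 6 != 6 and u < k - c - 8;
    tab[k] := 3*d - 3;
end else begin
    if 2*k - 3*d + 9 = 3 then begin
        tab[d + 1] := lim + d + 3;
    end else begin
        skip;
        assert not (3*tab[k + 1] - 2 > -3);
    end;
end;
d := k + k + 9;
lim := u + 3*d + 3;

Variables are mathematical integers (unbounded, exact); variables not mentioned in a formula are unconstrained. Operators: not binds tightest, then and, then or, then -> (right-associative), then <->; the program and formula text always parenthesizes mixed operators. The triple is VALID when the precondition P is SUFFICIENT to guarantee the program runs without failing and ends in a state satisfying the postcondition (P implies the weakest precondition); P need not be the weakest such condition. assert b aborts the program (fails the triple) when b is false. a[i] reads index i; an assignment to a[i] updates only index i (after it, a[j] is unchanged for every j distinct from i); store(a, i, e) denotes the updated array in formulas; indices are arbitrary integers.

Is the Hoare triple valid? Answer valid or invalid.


Working backward. After the program, the postcondition c + 3*k - 9 > 4 must hold; in canonical form it is c + 3*k > 13.
Before lim := u + 3*d + 3: c + 3*k > 13
Before d := k + k + 9: c + 3*k > 13
Then branch requires tab[k] != 0 and c + u < k - 8 and c + 3*k > 13; else branch requires (2*k = 3*d - 6 -> c + 3*k > 13) and ((not (2*k = 3*d - 6)) -> ((not (3*tab[k + 1] > -1)) and c + 3*k > 13)).
Before the if: ((2*lim > -7 or lim != 3*u - 8) -> (tab[k] != 0 and c + u < k - 8 and c + 3*k > 13)) and ((not (2*lim > -7 or lim != 3*u - 8)) -> ((2*k = 3*d - 6 -> c + 3*k > 13) and ((not (2*k = 3*d - 6)) -> ((not (3*tab[k + 1] > -1)) and c + 3*k > 13))))
The weakest precondition is ((2*lim > -7 or lim != 3*u - 8) -> (tab[k] != 0 and c + u < k - 8 and c + 3*k > 13)) and ((not (2*lim > -7 or lim != 3*u - 8)) -> ((2*k = 3*d - 6 -> c + 3*k > 13) and ((not (2*k = 3*d - 6)) -> ((not (3*tab[k + 1] > -1)) and c + 3*k > 13)))).
Check whether ((2*lim > -7 or lim != 3*u - 8) -> (tab[k] != 0 and u < k - 12 and 3*k > 9)) and ((not (2*lim > -7 or lim != 3*u - 8)) -> ((2*k = 3*d - 6 -> 3*k > 9) and ((not (2*k = 3*d - 6)) -> ((not (3*tab[k + 1] > -1)) and 3*k > 9)))) and c = 4 implies it.
Every state satisfying the precondition satisfies the weakest precondition: the implication holds.
Answer: valid


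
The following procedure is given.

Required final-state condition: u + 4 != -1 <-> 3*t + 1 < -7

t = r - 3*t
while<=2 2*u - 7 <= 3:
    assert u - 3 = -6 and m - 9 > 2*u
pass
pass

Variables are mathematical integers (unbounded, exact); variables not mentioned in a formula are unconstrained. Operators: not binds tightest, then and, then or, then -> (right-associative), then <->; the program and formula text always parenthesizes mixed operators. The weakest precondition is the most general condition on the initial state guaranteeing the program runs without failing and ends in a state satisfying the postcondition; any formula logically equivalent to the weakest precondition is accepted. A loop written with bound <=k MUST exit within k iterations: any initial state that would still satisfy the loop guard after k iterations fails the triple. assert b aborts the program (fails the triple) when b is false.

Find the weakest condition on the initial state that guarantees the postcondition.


Working backward. After the program, the postcondition u + 4 != -1 <-> 3*t + 1 < -7 must hold; in canonical form it is u != -5 <-> 3*t < -8.
Before skip: u != -5 <-> 3*t < -8
Before skip: u != -5 <-> 3*t < -8
Before the loop (bound <=2), unroll the exhaustion recursion (WP_0 = exit-now case; WP_j = one more guarded iteration, up to j = 2):
  WP_0: (not (2*u <= 10)) and (u != -5 <-> 3*t < -8)
  WP_1: (2*u <= 10 -> (u = -3 and m > 2*u + 9 and (not (2*u <= 10)) and (u != -5 <-> 3*t < -8))) and ((not (2*u <= 10)) -> (u != -5 <-> 3*t < -8))
  WP_2: (2*u <= 10 -> (u = -3 and m > 2*u + 9 and (2*u <= 10 -> (u = -3 and m > 2*u + 9 and (not (2*u <= 10)) and (u != -5 <-> 3*t < -8))) and ((not (2*u <= 10)) -> (u != -5 <-> 3*t < -8)))) and ((not (2*u <= 10)) -> (u != -5 <-> 3*t < -8))
So before the loop: (2*u <= 10 -> (u = -3 and m > 2*u + 9 and (2*u <= 10 -> (u = -3 and m > 2*u + 9 and (not (2*u <= 10)) and (u != -5 <-> 3*t < -8))) and ((not (2*u <= 10)) -> (u != -5 <-> 3*t < -8)))) and ((not (2*u <= 10)) -> (u != -5 <-> 3*t < -8))
Before t := r - 3*t: (2*u <= 10 -> (u = -3 and m > 2*u + 9 and (2*u <= 10 -> (u = -3 and m > 2*u + 9 and (not (2*u <= 10)) and (u != -5 <-> 3*r < 9*t - 8))) and ((not (2*u <= 10)) -> (u != -5 <-> 3*r < 9*t - 8)))) and ((not (2*u <= 10)) -> (u != -5 <-> 3*r < 9*t - 8))
Answer: WP = (2*u <= 10 -> (u = -3 and m > 2*u + 9 and (2*u <= 10 -> (u = -3 and m > 2*u + 9 and (not (2*u <= 10)) and (u != -5 <-> 3*r < 9*t - 8))) and ((not (2*u <= 10)) -> (u != -5 <-> 3*r < 9*t - 8)))) and ((not (2*u <= 10)) -> (u != -5 <-> 3*r < 9*t - 8))


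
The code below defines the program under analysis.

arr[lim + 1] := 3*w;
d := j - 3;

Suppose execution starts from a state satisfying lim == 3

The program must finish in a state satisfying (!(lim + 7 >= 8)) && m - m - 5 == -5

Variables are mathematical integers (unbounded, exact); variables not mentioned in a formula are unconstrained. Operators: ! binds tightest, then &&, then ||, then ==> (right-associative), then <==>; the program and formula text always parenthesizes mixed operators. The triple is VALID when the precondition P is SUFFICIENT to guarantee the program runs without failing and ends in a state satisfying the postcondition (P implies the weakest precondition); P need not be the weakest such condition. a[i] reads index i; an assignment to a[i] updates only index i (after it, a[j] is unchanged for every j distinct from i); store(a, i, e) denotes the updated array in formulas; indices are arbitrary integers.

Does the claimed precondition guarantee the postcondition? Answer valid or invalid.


Working backward. After the program, the postcondition (!(lim + 7 >= 8)) && m - m - 5 == -5 must hold; in canonical form it is !(lim >= 1).
Before d := j - 3: !(lim >= 1)
Before arr[lim + 1] := 3*w: !(lim >= 1)
The weakest precondition is !(lim >= 1).
Check whether lim == 3 implies it.
Countermodel: at the initial state lim = 3, the precondition holds but the weakest precondition fails.
Answer: invalid


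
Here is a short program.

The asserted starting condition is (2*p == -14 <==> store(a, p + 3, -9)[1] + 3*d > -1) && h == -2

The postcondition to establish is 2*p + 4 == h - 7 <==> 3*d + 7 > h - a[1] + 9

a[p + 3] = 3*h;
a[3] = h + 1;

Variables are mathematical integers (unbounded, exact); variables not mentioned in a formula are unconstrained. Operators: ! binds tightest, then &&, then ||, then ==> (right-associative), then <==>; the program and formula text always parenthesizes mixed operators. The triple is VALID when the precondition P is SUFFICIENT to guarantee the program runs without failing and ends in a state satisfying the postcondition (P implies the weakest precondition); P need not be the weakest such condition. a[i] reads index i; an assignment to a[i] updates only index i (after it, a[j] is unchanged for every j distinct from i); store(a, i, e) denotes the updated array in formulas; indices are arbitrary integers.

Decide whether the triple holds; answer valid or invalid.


Working backward. After the program, the postcondition 2*p + 4 == h - 7 <==> 3*d + 7 > h - a[1] + 9 must hold; in canonical form it is 2*p == h - 11 <==> a[1] + 3*d > h + 2.
Before a[3] := h + 1: 2*p == h - 11 <==> a[1] + 3*d > h + 2
Before a[p + 3] := 3*h: 2*p == h - 11 <==> store(a, p + 3, 3*h)[1] + 3*d > h + 2
The weakest precondition is 2*p == h - 11 <==> store(a, p + 3, 3*h)[1] + 3*d > h + 2.
Check whether (2*p == -14 <==> store(a, p + 3, -9)[1] + 3*d > -1) && h == -2 implies it.
Countermodel: at the initial state a = {[-4] = 2, [1] = -35381, elsewhere 2}, d = 11794, h = -2, p = -7, the precondition holds but the weakest precondition fails.
Answer: invalid


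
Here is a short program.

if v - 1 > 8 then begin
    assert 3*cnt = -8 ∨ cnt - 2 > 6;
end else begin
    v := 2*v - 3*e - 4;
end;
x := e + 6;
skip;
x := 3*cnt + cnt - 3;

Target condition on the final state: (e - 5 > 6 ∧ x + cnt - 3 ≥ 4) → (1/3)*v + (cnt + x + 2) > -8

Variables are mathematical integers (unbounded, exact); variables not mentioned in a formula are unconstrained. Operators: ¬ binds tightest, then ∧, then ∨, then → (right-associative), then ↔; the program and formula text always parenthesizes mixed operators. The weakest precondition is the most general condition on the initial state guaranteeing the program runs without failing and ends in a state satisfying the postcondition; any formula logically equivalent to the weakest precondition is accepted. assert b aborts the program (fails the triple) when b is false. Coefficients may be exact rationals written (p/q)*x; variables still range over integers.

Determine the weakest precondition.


Working backward. After the program, the postcondition (e - 5 > 6 ∧ x + cnt - 3 ≥ 4) → (1/3)*v + (cnt + x + 2) > -8 must hold; in canonical form it is (e > 11 ∧ cnt + x ≥ 7) → cnt + (1/3)*v + x > -10.
Before x := 3*cnt + cnt - 3: (e > 11 ∧ 5*cnt ≥ 10) → 5*cnt + (1/3)*v > -7
Before skip: (e > 11 ∧ 5*cnt ≥ 10) → 5*cnt + (1/3)*v > -7
Before x := e + 6: (e > 11 ∧ 5*cnt ≥ 10) → 5*cnt + (1/3)*v > -7
Then branch requires (3*cnt = -8 ∨ cnt > 8) ∧ ((e > 11 ∧ 5*cnt ≥ 10) → 5*cnt + (1/3)*v > -7); else branch requires (e > 11 ∧ 5*cnt ≥ 10) → 5*cnt + (2/3)*v > e - 17/3.
Before the if: (v > 9 → ((3*cnt = -8 ∨ cnt > 8) ∧ ((e > 11 ∧ 5*cnt ≥ 10) → 5*cnt + (1/3)*v > -7))) ∧ ((¬(v > 9)) → ((e > 11 ∧ 5*cnt ≥ 10) → 5*cnt + (2/3)*v > e - 17/3))
Answer: WP = (v > 9 → ((3*cnt = -8 ∨ cnt > 8) ∧ ((e > 11 ∧ 5*cnt ≥ 10) → 5*cnt + (1/3)*v > -7))) ∧ ((¬(v > 9)) → ((e > 11 ∧ 5*cnt ≥ 10) → 5*cnt + (2/3)*v > e - 17/3))


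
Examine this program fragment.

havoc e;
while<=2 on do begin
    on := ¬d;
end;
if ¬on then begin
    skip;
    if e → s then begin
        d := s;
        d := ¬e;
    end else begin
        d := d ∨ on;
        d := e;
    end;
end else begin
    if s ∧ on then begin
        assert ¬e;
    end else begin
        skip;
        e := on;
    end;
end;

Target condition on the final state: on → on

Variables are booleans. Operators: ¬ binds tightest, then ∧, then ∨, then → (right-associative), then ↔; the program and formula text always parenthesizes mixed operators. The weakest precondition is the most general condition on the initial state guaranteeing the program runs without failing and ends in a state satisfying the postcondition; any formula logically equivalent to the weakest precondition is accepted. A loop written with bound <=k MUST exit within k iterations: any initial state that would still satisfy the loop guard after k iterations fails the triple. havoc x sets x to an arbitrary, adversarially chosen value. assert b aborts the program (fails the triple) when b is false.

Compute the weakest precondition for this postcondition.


Working backward. After the program, the postcondition on → on must hold; in canonical form it is true.
Then branch requires true; else branch requires (s ∧ on) → (¬e).
Before the if: on → ((s ∧ on) → (¬e))
Before the loop (bound <=2), unroll the exhaustion recursion (WP_0 = exit-now case; WP_j = one more guarded iteration, up to j = 2):
  WP_0: (¬on) ∧ (on → ((s ∧ on) → (¬e)))
  WP_1: (on → (d ∧ ((¬d) → ((s ∧ (¬d)) → (¬e))))) ∧ ((¬on) → (on → ((s ∧ on) → (¬e))))
  WP_2: (on → (((¬d) → (d ∧ ((¬d) → ((s ∧ (¬d)) → (¬e))))) ∧ (d → ((¬d) → ((s ∧ (¬d)) → (¬e)))))) ∧ ((¬on) → (on → ((s ∧ on) → (¬e))))
So before the loop: (on → (((¬d) → (d ∧ ((¬d) → ((s ∧ (¬d)) → (¬e))))) ∧ (d → ((¬d) → ((s ∧ (¬d)) → (¬e)))))) ∧ ((¬on) → (on → ((s ∧ on) → (¬e))))
Before havoc e: (on → (((¬d) → (d ∧ ((¬d) → (¬(s ∧ (¬d)))))) ∧ (d → ((¬d) → (¬(s ∧ (¬d))))))) ∧ ((¬on) → (on → (¬(s ∧ on)))) ∧ (on → ((¬d) → d))
Answer: WP = (on → (((¬d) → (d ∧ ((¬d) → (¬(s ∧ (¬d)))))) ∧ (d → ((¬d) → (¬(s ∧ (¬d))))))) ∧ ((¬on) → (on → (¬(s ∧ on)))) ∧ (on → ((¬d) → d))


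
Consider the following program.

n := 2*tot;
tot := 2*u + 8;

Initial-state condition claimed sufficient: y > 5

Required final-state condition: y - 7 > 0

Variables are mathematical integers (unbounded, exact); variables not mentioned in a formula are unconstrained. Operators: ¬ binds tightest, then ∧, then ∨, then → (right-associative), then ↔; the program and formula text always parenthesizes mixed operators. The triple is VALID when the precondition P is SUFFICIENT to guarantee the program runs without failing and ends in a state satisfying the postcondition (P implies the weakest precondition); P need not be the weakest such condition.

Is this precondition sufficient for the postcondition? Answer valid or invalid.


Working backward. After the program, the postcondition y - 7 > 0 must hold; in canonical form it is y > 7.
Before tot := 2*u + 8: y > 7
Before n := 2*tot: y > 7
The weakest precondition is y > 7.
Check whether y > 5 implies it.
Countermodel: at the initial state y = 6, the precondition holds but the weakest precondition fails.
Answer: invalid


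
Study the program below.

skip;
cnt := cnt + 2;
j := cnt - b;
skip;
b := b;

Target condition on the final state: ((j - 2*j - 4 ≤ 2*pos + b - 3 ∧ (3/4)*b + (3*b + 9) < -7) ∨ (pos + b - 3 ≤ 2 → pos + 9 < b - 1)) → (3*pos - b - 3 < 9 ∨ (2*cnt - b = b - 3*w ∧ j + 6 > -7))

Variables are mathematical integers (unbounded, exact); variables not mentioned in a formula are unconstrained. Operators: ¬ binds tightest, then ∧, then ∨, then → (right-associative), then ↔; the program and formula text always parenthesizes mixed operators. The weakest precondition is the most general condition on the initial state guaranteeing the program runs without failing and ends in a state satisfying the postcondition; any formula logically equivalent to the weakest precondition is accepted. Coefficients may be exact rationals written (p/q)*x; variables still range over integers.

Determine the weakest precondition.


Working backward. After the program, the postcondition ((j - 2*j - 4 ≤ 2*pos + b - 3 ∧ (3/4)*b + (3*b + 9) < -7) ∨ (pos + b - 3 ≤ 2 → pos + 9 < b - 1)) → (3*pos - b - 3 < 9 ∨ (2*cnt - b = b - 3*w ∧ j + 6 > -7)) must hold; in canonical form it is ((b + j + 2*pos ≥ -1 ∧ (15/4)*b < -16) ∨ (b + pos ≤ 5 → pos < b - 10)) → (3*pos < b + 12 ∨ (2*cnt + 3*w = 2*b ∧ j > -13)).
Before b := b: ((b + j + 2*pos ≥ -1 ∧ (15/4)*b < -16) ∨ (b + pos ≤ 5 → pos < b - 10)) → (3*pos < b + 12 ∨ (2*cnt + 3*w = 2*b ∧ j > -13))
Before skip: ((b + j + 2*pos ≥ -1 ∧ (15/4)*b < -16) ∨ (b + pos ≤ 5 → pos < b - 10)) → (3*pos < b + 12 ∨ (2*cnt + 3*w = 2*b ∧ j > -13))
Before j := cnt - b: ((cnt + 2*pos ≥ -1 ∧ (15/4)*b < -16) ∨ (b + pos ≤ 5 → pos < b - 10)) → (3*pos < b + 12 ∨ (2*cnt + 3*w = 2*b ∧ cnt > b - 13))
Before cnt := cnt + 2: ((cnt + 2*pos ≥ -3 ∧ (15/4)*b < -16) ∨ (b + pos ≤ 5 → pos < b - 10)) → (3*pos < b + 12 ∨ (2*cnt + 3*w = 2*b - 4 ∧ cnt > b - 15))
Before skip: ((cnt + 2*pos ≥ -3 ∧ (15/4)*b < -16) ∨ (b + pos ≤ 5 → pos < b - 10)) → (3*pos < b + 12 ∨ (2*cnt + 3*w = 2*b - 4 ∧ cnt > b - 15))
Answer: WP = ((cnt + 2*pos ≥ -3 ∧ (15/4)*b < -16) ∨ (b + pos ≤ 5 → pos < b - 10)) → (3*pos < b + 12 ∨ (2*cnt + 3*w = 2*b - 4 ∧ cnt > b - 15))


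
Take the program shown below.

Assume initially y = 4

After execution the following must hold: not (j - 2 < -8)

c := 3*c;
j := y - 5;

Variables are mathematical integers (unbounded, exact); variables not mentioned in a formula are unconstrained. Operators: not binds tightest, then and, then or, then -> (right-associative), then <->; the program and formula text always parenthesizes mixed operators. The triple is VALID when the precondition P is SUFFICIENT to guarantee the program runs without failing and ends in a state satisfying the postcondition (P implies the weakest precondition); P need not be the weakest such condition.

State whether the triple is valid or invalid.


Working backward. After the program, the postcondition not (j - 2 < -8) must hold; in canonical form it is not (j < -6).
Before j := y - 5: not (y < -1)
Before c := 3*c: not (y < -1)
The weakest precondition is not (y < -1).
Check whether y = 4 implies it.
Every state satisfying the precondition satisfies the weakest precondition: the implication holds.
Answer: valid


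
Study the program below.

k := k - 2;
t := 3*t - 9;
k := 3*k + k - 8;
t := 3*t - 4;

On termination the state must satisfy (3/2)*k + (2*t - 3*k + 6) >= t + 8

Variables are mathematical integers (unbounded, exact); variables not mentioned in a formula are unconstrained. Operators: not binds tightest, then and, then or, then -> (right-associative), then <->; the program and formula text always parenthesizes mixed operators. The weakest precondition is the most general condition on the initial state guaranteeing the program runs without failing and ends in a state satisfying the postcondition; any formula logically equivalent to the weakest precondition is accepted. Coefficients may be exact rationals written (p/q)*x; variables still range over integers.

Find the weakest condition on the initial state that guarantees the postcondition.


Working backward. After the program, the postcondition (3/2)*k + (2*t - 3*k + 6) >= t + 8 must hold; in canonical form it is t >= (3/2)*k + 2.
Before t := 3*t - 4: 3*t >= (3/2)*k + 6
Before k := 3*k + k - 8: 3*t >= 6*k - 6
Before t := 3*t - 9: 9*t >= 6*k + 21
Before k := k - 2: 9*t >= 6*k + 9
Answer: WP = 9*t >= 6*k + 9


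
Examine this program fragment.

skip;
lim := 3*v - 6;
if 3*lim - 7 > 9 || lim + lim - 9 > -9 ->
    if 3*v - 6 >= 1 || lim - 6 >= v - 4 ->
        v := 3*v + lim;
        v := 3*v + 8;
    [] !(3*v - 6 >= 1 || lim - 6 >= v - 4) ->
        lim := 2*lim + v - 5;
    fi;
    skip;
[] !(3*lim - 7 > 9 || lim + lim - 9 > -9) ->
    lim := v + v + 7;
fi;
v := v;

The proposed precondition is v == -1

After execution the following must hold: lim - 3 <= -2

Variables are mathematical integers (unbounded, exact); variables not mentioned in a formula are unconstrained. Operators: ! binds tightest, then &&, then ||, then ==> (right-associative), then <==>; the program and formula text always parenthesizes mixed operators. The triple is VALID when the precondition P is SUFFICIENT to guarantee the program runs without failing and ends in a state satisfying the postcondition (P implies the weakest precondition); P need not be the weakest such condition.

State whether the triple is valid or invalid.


Working backward. After the program, the postcondition lim - 3 <= -2 must hold; in canonical form it is lim <= 1.
Before v := v: lim <= 1
Then branch requires ((3*v >= 7 || lim >= v + 2) ==> lim <= 1) && ((!(3*v >= 7 || lim >= v + 2)) ==> 2*lim + v <= 6); else branch requires 2*v <= -6.
Before the if: ((3*lim > 16 || 2*lim > 0) ==> (((3*v >= 7 || lim >= v + 2) ==> lim <= 1) && ((!(3*v >= 7 || lim >= v + 2)) ==> 2*lim + v <= 6))) && ((!(3*lim > 16 || 2*lim > 0)) ==> 2*v <= -6)
Before lim := 3*v - 6: ((9*v > 34 || 6*v > 12) ==> (((3*v >= 7 || 2*v >= 8) ==> 3*v <= 7) && ((!(3*v >= 7 || 2*v >= 8)) ==> 7*v <= 18))) && ((!(9*v > 34 || 6*v > 12)) ==> 2*v <= -6)
Before skip: ((9*v > 34 || 6*v > 12) ==> (((3*v >= 7 || 2*v >= 8) ==> 3*v <= 7) && ((!(3*v >= 7 || 2*v >= 8)) ==> 7*v <= 18))) && ((!(9*v > 34 || 6*v > 12)) ==> 2*v <= -6)
The weakest precondition is ((9*v > 34 || 6*v > 12) ==> (((3*v >= 7 || 2*v >= 8) ==> 3*v <= 7) && ((!(3*v >= 7 || 2*v >= 8)) ==> 7*v <= 18))) && ((!(9*v > 34 || 6*v > 12)) ==> 2*v <= -6).
Check whether v == -1 implies it.
Countermodel: at the initial state v = -1, the precondition holds but the weakest precondition fails.
Answer: invalid


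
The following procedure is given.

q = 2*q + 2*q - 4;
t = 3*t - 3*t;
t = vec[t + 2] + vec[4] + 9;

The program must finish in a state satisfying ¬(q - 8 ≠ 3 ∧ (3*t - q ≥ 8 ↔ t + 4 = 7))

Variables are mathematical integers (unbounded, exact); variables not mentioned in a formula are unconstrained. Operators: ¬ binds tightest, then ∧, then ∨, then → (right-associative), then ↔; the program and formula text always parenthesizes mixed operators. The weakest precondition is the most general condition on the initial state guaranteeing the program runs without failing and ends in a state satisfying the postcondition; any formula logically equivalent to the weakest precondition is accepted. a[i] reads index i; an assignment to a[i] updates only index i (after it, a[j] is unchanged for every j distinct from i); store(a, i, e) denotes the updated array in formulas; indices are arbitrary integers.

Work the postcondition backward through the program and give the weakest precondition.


Working backward. After the program, the postcondition ¬(q - 8 ≠ 3 ∧ (3*t - q ≥ 8 ↔ t + 4 = 7)) must hold; in canonical form it is ¬(q ≠ 11 ∧ (3*t ≥ q + 8 ↔ t = 3)).
Before t := vec[t + 2] + vec[4] + 9: ¬(q ≠ 11 ∧ (3*vec[t + 2] + 3*vec[4] ≥ q - 19 ↔ vec[t + 2] + vec[4] = -6))
Before t := 3*t - 3*t: ¬(q ≠ 11 ∧ (3*vec[2] + 3*vec[4] ≥ q - 19 ↔ vec[2] + vec[4] = -6))
Before q := 2*q + 2*q - 4: ¬(4*q ≠ 15 ∧ (3*vec[2] + 3*vec[4] ≥ 4*q - 23 ↔ vec[2] + vec[4] = -6))
Answer: WP = ¬(4*q ≠ 15 ∧ (3*vec[2] + 3*vec[4] ≥ 4*q - 23 ↔ vec[2] + vec[4] = -6))


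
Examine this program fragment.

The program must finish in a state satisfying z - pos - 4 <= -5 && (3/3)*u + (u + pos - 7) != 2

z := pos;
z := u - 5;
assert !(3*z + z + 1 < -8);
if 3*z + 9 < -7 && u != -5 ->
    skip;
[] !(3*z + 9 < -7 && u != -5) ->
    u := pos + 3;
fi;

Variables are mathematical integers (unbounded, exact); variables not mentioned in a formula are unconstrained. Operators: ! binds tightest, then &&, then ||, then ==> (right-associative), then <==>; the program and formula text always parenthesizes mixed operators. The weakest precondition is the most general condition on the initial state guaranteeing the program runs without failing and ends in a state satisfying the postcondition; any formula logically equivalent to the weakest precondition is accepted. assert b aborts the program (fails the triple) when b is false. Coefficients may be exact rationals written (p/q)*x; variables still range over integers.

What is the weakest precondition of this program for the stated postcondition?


Working backward. After the program, the postcondition z - pos - 4 <= -5 && (3/3)*u + (u + pos - 7) != 2 must hold; in canonical form it is z <= pos - 1 && pos + 2*u != 9.
Then branch requires z <= pos - 1 && pos + 2*u != 9; else branch requires z <= pos - 1 && 3*pos != 3.
Before the if: ((3*z < -16 && u != -5) ==> (z <= pos - 1 && pos + 2*u != 9)) && ((!(3*z < -16 && u != -5)) ==> (z <= pos - 1 && 3*pos != 3))
Before assert !(3*z + z + 1 < -8): (!(4*z < -9)) && ((3*z < -16 && u != -5) ==> (z <= pos - 1 && pos + 2*u != 9)) && ((!(3*z < -16 && u != -5)) ==> (z <= pos - 1 && 3*pos != 3))
Before z := u - 5: (!(4*u < 11)) && ((3*u < -1 && u != -5) ==> (u <= pos + 4 && pos + 2*u != 9)) && ((!(3*u < -1 && u != -5)) ==> (u <= pos + 4 && 3*pos != 3))
Before z := pos: (!(4*u < 11)) && ((3*u < -1 && u != -5) ==> (u <= pos + 4 && pos + 2*u != 9)) && ((!(3*u < -1 && u != -5)) ==> (u <= pos + 4 && 3*pos != 3))
Answer: WP = (!(4*u < 11)) && ((3*u < -1 && u != -5) ==> (u <= pos + 4 && pos + 2*u != 9)) && ((!(3*u < -1 && u != -5)) ==> (u <= pos + 4 && 3*pos != 3))


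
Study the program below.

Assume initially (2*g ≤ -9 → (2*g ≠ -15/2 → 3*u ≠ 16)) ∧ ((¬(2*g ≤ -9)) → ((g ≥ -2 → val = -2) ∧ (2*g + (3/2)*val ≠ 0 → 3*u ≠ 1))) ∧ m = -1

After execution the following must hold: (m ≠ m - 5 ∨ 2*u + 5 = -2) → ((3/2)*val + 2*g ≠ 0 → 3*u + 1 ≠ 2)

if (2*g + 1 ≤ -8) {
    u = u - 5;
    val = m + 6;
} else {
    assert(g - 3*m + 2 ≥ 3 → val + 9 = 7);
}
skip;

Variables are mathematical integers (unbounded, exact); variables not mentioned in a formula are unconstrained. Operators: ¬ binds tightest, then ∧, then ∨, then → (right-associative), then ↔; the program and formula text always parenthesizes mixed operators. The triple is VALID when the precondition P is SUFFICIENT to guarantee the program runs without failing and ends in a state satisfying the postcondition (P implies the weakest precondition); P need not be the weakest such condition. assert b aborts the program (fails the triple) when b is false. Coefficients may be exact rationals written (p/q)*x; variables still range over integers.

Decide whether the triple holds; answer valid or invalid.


Working backward. After the program, the postcondition (m ≠ m - 5 ∨ 2*u + 5 = -2) → ((3/2)*val + 2*g ≠ 0 → 3*u + 1 ≠ 2) must hold; in canonical form it is 2*g + (3/2)*val ≠ 0 → 3*u ≠ 1.
Before skip: 2*g + (3/2)*val ≠ 0 → 3*u ≠ 1
Then branch requires 2*g + (3/2)*m ≠ -9 → 3*u ≠ 16; else branch requires (g ≥ 3*m + 1 → val = -2) ∧ (2*g + (3/2)*val ≠ 0 → 3*u ≠ 1).
Before the if: (2*g ≤ -9 → (2*g + (3/2)*m ≠ -9 → 3*u ≠ 16)) ∧ ((¬(2*g ≤ -9)) → ((g ≥ 3*m + 1 → val = -2) ∧ (2*g + (3/2)*val ≠ 0 → 3*u ≠ 1)))
The weakest precondition is (2*g ≤ -9 → (2*g + (3/2)*m ≠ -9 → 3*u ≠ 16)) ∧ ((¬(2*g ≤ -9)) → ((g ≥ 3*m + 1 → val = -2) ∧ (2*g + (3/2)*val ≠ 0 → 3*u ≠ 1))).
Check whether (2*g ≤ -9 → (2*g ≠ -15/2 → 3*u ≠ 16)) ∧ ((¬(2*g ≤ -9)) → ((g ≥ -2 → val = -2) ∧ (2*g + (3/2)*val ≠ 0 → 3*u ≠ 1))) ∧ m = -1 implies it.
Every state satisfying the precondition satisfies the weakest precondition: the implication holds.
Answer: valid


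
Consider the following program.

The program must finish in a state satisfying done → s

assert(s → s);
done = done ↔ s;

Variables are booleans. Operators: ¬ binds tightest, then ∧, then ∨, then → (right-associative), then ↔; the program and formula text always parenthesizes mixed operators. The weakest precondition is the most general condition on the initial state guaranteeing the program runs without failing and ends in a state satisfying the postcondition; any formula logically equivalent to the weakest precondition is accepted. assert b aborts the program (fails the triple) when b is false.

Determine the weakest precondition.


Working backward. After the program, done → s must hold.
Before done := done ↔ s: (done ↔ s) → s
Before assert s → s: (done ↔ s) → s
Answer: WP = (done ↔ s) → s


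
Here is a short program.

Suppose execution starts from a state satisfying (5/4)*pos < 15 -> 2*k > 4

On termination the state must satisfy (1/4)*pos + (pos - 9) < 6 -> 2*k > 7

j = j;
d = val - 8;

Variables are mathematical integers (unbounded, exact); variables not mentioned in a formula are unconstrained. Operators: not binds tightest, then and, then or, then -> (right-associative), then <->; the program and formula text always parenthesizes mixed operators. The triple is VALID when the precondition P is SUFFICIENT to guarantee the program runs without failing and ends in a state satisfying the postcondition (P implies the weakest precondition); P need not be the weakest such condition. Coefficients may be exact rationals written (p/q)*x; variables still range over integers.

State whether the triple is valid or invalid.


Working backward. After the program, the postcondition (1/4)*pos + (pos - 9) < 6 -> 2*k > 7 must hold; in canonical form it is (5/4)*pos < 15 -> 2*k > 7.
Before d := val - 8: (5/4)*pos < 15 -> 2*k > 7
Before j := j: (5/4)*pos < 15 -> 2*k > 7
The weakest precondition is (5/4)*pos < 15 -> 2*k > 7.
Check whether (5/4)*pos < 15 -> 2*k > 4 implies it.
Countermodel: at the initial state k = 3, pos = 11, the precondition holds but the weakest precondition fails.
Answer: invalid


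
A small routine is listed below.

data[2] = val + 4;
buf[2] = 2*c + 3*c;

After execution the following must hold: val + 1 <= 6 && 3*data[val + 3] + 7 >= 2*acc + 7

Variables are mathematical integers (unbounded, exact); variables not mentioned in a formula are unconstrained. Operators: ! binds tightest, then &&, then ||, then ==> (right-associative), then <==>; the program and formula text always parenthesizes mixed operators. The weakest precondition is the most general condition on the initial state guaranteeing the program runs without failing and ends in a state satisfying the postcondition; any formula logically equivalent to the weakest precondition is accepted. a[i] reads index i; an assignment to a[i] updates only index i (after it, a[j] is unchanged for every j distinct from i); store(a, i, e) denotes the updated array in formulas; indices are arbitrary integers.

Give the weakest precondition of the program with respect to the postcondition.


Working backward. After the program, the postcondition val + 1 <= 6 && 3*data[val + 3] + 7 >= 2*acc + 7 must hold; in canonical form it is val <= 5 && 3*data[val + 3] >= 2*acc.
Before buf[2] := 2*c + 3*c: val <= 5 && 3*data[val + 3] >= 2*acc
Before data[2] := val + 4: val <= 5 && 3*store(data, 2, val + 4)[val + 3] >= 2*acc
Answer: WP = val <= 5 && 3*store(data, 2, val + 4)[val + 3] >= 2*acc


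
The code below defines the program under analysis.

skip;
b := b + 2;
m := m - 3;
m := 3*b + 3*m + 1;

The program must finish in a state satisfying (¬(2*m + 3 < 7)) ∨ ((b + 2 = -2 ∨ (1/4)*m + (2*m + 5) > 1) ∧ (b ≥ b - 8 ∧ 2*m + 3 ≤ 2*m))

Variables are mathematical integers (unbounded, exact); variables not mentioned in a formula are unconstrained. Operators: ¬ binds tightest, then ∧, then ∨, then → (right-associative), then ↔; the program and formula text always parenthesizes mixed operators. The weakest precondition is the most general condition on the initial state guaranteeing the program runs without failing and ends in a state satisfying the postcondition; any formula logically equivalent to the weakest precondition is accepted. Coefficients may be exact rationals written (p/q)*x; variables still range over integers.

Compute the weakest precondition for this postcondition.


Working backward. After the program, the postcondition (¬(2*m + 3 < 7)) ∨ ((b + 2 = -2 ∨ (1/4)*m + (2*m + 5) > 1) ∧ (b ≥ b - 8 ∧ 2*m + 3 ≤ 2*m)) must hold; in canonical form it is ¬(2*m < 4).
Before m := 3*b + 3*m + 1: ¬(6*b + 6*m < 2)
Before m := m - 3: ¬(6*b + 6*m < 20)
Before b := b + 2: ¬(6*b + 6*m < 8)
Before skip: ¬(6*b + 6*m < 8)
Answer: WP = ¬(6*b + 6*m < 8)


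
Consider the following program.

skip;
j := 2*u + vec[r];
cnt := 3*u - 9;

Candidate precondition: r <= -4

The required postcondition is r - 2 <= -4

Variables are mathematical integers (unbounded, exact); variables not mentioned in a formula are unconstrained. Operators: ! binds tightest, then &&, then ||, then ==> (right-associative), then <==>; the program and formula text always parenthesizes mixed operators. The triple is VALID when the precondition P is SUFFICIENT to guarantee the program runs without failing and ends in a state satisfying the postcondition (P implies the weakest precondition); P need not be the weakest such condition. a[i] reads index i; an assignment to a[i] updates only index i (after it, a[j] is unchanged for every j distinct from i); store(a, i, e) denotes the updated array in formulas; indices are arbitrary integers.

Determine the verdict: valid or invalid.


Working backward. After the program, the postcondition r - 2 <= -4 must hold; in canonical form it is r <= -2.
Before cnt := 3*u - 9: r <= -2
Before j := 2*u + vec[r]: r <= -2
Before skip: r <= -2
The weakest precondition is r <= -2.
Check whether r <= -4 implies it.
Every state satisfying the precondition satisfies the weakest precondition: the implication holds.
Answer: valid


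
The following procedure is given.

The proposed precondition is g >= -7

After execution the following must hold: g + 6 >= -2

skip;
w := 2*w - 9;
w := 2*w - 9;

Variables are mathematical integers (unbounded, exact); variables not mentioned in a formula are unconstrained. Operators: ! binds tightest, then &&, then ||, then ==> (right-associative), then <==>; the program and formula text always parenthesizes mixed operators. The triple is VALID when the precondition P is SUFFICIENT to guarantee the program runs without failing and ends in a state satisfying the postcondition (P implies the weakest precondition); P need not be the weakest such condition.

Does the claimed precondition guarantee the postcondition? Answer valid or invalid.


Working backward. After the program, the postcondition g + 6 >= -2 must hold; in canonical form it is g >= -8.
Before w := 2*w - 9: g >= -8
Before w := 2*w - 9: g >= -8
Before skip: g >= -8
The weakest precondition is g >= -8.
Check whether g >= -7 implies it.
Every state satisfying the precondition satisfies the weakest precondition: the implication holds.
Answer: valid


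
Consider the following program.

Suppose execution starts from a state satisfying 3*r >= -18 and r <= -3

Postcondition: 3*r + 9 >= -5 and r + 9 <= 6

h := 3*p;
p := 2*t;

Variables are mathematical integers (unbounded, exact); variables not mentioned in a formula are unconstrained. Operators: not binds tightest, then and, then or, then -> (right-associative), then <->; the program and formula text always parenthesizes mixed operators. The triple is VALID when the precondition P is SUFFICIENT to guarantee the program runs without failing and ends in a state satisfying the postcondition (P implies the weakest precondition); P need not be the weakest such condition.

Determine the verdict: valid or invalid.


Working backward. After the program, the postcondition 3*r + 9 >= -5 and r + 9 <= 6 must hold; in canonical form it is 3*r >= -14 and r <= -3.
Before p := 2*t: 3*r >= -14 and r <= -3
Before h := 3*p: 3*r >= -14 and r <= -3
The weakest precondition is 3*r >= -14 and r <= -3.
Check whether 3*r >= -18 and r <= -3 implies it.
Countermodel: at the initial state r = -6, the precondition holds but the weakest precondition fails.
Answer: invalid


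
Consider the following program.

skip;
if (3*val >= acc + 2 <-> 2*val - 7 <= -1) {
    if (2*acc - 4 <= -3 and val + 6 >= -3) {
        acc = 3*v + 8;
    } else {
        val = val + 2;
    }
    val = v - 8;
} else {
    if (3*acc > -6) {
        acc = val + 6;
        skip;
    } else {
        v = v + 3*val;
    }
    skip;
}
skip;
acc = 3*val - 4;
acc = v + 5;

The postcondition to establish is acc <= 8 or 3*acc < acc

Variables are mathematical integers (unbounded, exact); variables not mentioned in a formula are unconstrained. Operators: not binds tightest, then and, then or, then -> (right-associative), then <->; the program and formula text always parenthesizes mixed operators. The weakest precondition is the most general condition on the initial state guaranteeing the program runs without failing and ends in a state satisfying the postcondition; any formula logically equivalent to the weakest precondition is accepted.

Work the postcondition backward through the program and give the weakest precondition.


Working backward. After the program, the postcondition acc <= 8 or 3*acc < acc must hold; in canonical form it is acc <= 8 or 2*acc < 0.
Before acc := v + 5: v <= 3 or 2*v < -10
Before acc := 3*val - 4: v <= 3 or 2*v < -10
Before skip: v <= 3 or 2*v < -10
Then branch requires ((2*acc <= 1 and val >= -9) -> (v <= 3 or 2*v < -10)) and ((not (2*acc <= 1 and val >= -9)) -> (v <= 3 or 2*v < -10)); else branch requires (3*acc > -6 -> (v <= 3 or 2*v < -10)) and ((not (3*acc > -6)) -> (v + 3*val <= 3 or 2*v + 6*val < -10)).
Before the if: ((3*val >= acc + 2 <-> 2*val <= 6) -> (((2*acc <= 1 and val >= -9) -> (v <= 3 or 2*v < -10)) and ((not (2*acc <= 1 and val >= -9)) -> (v <= 3 or 2*v < -10)))) and ((not (3*val >= acc + 2 <-> 2*val <= 6)) -> ((3*acc > -6 -> (v <= 3 or 2*v < -10)) and ((not (3*acc > -6)) -> (v + 3*val <= 3 or 2*v + 6*val < -10))))
Before skip: ((3*val >= acc + 2 <-> 2*val <= 6) -> (((2*acc <= 1 and val >= -9) -> (v <= 3 or 2*v < -10)) and ((not (2*acc <= 1 and val >= -9)) -> (v <= 3 or 2*v < -10)))) and ((not (3*val >= acc + 2 <-> 2*val <= 6)) -> ((3*acc > -6 -> (v <= 3 or 2*v < -10)) and ((not (3*acc > -6)) -> (v + 3*val <= 3 or 2*v + 6*val < -10))))
Answer: WP = ((3*val >= acc + 2 <-> 2*val <= 6) -> (((2*acc <= 1 and val >= -9) -> (v <= 3 or 2*v < -10)) and ((not (2*acc <= 1 and val >= -9)) -> (v <= 3 or 2*v < -10)))) and ((not (3*val >= acc + 2 <-> 2*val <= 6)) -> ((3*acc > -6 -> (v <= 3 or 2*v < -10)) and ((not (3*acc > -6)) -> (v + 3*val <= 3 or 2*v + 6*val < -10))))


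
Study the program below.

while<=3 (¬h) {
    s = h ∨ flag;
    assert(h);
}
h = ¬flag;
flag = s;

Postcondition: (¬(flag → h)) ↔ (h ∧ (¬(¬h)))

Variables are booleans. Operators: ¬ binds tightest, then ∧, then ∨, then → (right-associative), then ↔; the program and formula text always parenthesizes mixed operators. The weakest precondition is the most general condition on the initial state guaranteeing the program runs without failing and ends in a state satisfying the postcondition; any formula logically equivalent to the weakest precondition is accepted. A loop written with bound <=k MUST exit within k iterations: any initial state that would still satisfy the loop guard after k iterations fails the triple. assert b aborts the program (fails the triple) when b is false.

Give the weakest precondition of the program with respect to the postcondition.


Working backward. After the program, the postcondition (¬(flag → h)) ↔ (h ∧ (¬(¬h))) must hold; in canonical form it is (¬(flag → h)) ↔ h.
Before flag := s: (¬(s → h)) ↔ h
Before h := ¬flag: (¬(s → (¬flag))) ↔ (¬flag)
Before the loop (bound <=3), unroll the exhaustion recursion (WP_0 = exit-now case; WP_j = one more guarded iteration, up to j = 3):
  WP_0: h ∧ ((¬(s → (¬flag))) ↔ (¬flag))
  WP_1: ((¬h) → (h ∧ ((¬((h ∨ flag) → (¬flag))) ↔ (¬flag)))) ∧ (h → ((¬(s → (¬flag))) ↔ (¬flag)))
  WP_2: ((¬h) → (h ∧ ((¬h) → (h ∧ ((¬((h ∨ flag) → (¬flag))) ↔ (¬flag)))) ∧ (h → ((¬((h ∨ flag) → (¬flag))) ↔ (¬flag))))) ∧ (h → ((¬(s → (¬flag))) ↔ (¬flag)))
  WP_3: ((¬h) → (h ∧ ((¬h) → (h ∧ ((¬h) → (h ∧ ((¬((h ∨ flag) → (¬flag))) ↔ (¬flag)))) ∧ (h → ((¬((h ∨ flag) → (¬flag))) ↔ (¬flag))))) ∧ (h → ((¬((h ∨ flag) → (¬flag))) ↔ (¬flag))))) ∧ (h → ((¬(s → (¬flag))) ↔ (¬flag)))
So before the loop: ((¬h) → (h ∧ ((¬h) → (h ∧ ((¬h) → (h ∧ ((¬((h ∨ flag) → (¬flag))) ↔ (¬flag)))) ∧ (h → ((¬((h ∨ flag) → (¬flag))) ↔ (¬flag))))) ∧ (h → ((¬((h ∨ flag) → (¬flag))) ↔ (¬flag))))) ∧ (h → ((¬(s → (¬flag))) ↔ (¬flag)))
Answer: WP = ((¬h) → (h ∧ ((¬h) → (h ∧ ((¬h) → (h ∧ ((¬((h ∨ flag) → (¬flag))) ↔ (¬flag)))) ∧ (h → ((¬((h ∨ flag) → (¬flag))) ↔ (¬flag))))) ∧ (h → ((¬((h ∨ flag) → (¬flag))) ↔ (¬flag))))) ∧ (h → ((¬(s → (¬flag))) ↔ (¬flag)))
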